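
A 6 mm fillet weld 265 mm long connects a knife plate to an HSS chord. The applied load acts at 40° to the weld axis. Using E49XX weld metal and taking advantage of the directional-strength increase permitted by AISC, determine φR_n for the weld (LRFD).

φR_n ≈ 312 kN

E49XX → F_EXX = 490 MPa.
t_e = 0.707 × 6 = 4.242 mm; A_we = 4.242 × 265 = 1124 mm².
Directional factor: 1.0 + 0.5 sin^1.5(40°) = 1.258.
F_nw = 0.6 × 490 × 1.258 = 369.8 MPa.
φR_n = 0.75 × 369.8 × 1124 × 10⁻³ = 311.7 kN.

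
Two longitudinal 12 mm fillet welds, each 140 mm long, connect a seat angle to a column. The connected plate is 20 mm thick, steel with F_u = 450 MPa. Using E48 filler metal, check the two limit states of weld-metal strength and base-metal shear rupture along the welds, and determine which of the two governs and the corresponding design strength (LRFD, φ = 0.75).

E48XX → F_EXX = 480 MPa.
t_e = 0.707 × 12 = 8.484 mm; L = 280 mm.
Weld metal: φR_n = 0.75 × 0.6 × 480 × 8.484 × 280 × 10⁻³ = 513.1 kN.
Base metal (shear rupture): φR_n = 0.75 × 0.6 × 450 × 20 × 280 × 10⁻³ = 1134 kN.
Governing: weld metal.

φR_n ≈ 513 kN (weld metal governs)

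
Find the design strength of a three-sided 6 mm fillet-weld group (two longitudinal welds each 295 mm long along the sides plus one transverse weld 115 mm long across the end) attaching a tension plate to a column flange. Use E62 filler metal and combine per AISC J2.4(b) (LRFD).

E62XX → F_EXX = 620 MPa.
t_e = 0.707 × 6 = 4.242 mm.
R_nwl = 0.6 × 620 × 4.242 × 590 × 10⁻³ = 931 kN (longitudinal, 2 welds).
R_nwt = 0.6 × 620 × 4.242 × 115 × 10⁻³ = 181.5 kN (transverse, base value).
(i) R_nwl + R_nwt = 1113 kN; (ii) 0.85 R_nwl + 1.5 R_nwt = 1064 kN.
R_n = max = 1113 kN [governs: (i)]; φR_n = 834.4 kN.

φR_n ≈ 834 kN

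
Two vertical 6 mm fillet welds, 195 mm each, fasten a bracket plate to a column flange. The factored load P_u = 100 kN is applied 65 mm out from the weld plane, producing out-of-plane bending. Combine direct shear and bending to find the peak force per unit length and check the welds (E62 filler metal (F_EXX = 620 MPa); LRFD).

L_w = 2 × 195 = 390 mm; section modulus (unit throat) S = 2 × L²/6 = 12680 mm².
Direct shear f_v = P/L_w = 100×10³/390 = 256.4 N/mm.
Moment M = P × e = 100×10³ × 65 = 6500000 N·mm; bending f_b = M/S = 512.8 N/mm.
f_max = √(f_v² + f_b²) = √(256.4² + 512.8²) = 573.4 N/mm.
φr_n = 0.75 × 0.6 × 620 × (0.707 × 6) = 1184 N/mm → adequate.

f_max ≈ 573 N/mm; adequate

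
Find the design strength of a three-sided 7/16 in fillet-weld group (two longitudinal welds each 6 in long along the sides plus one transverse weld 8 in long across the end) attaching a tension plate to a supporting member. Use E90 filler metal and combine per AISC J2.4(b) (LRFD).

φR_n ≈ 278 kips

E90XX → F_EXX = 90 ksi.
t_e = 0.707 × 0.4375 = 0.3093 in.
R_nwl = 0.6 × 90 × 0.3093 × 12 = 200.4 kips (longitudinal, 2 welds).
R_nwt = 0.6 × 90 × 0.3093 × 8 = 133.6 kips (transverse, base value).
(i) R_nwl + R_nwt = 334.1 kips; (ii) 0.85 R_nwl + 1.5 R_nwt = 370.8 kips.
R_n = max = 370.8 kips [governs: (ii)]; φR_n = 278.1 kips.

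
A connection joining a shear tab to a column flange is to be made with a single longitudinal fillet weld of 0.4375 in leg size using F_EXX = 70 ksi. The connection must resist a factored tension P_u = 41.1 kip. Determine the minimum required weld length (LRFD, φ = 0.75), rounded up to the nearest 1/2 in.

L = 4.5 in

Throat t_e = 0.707 × 0.4375 = 0.3093 in.
φr_n = 0.75 × 0.6 × 70 × 0.3093 = 9.743 kip/in.
L_req = P_u / φr_n = 41.1 / 9.743 = 4.218 in total.
Round up → use L = 4.5 in.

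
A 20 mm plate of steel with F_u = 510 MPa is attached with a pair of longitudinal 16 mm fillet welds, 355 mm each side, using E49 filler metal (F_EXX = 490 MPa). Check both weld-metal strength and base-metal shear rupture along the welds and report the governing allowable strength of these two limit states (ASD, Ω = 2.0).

t_e = 0.707 × 16 = 11.31 mm; L = 710 mm.
Weld metal: R_n/Ω = (1/2.0) × 0.6 × 490 × 11.31 × 710 × 10⁻³ = 1181 kN.
Base metal (shear rupture): R_n/Ω = (1/2.0) × 0.6 × 510 × 20 × 710 × 10⁻³ = 2173 kN.
Governing: weld metal.

R_n/Ω ≈ 1180 kN (weld metal governs)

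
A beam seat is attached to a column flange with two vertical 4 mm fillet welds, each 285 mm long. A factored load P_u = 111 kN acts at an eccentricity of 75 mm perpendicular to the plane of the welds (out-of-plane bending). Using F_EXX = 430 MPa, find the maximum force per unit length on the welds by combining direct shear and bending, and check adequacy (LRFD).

L_w = 2 × 285 = 570 mm; section modulus (unit throat) S = 2 × L²/6 = 27080 mm².
Direct shear f_v = P/L_w = 111×10³/570 = 194.7 N/mm.
Moment M = P × e = 111×10³ × 75 = 8325000 N·mm; bending f_b = M/S = 307.5 N/mm.
f_max = √(f_v² + f_b²) = √(194.7² + 307.5²) = 364 N/mm.
φr_n = 0.75 × 0.6 × 430 × (0.707 × 4) = 547.2 N/mm → adequate.

f_max ≈ 364 N/mm; adequate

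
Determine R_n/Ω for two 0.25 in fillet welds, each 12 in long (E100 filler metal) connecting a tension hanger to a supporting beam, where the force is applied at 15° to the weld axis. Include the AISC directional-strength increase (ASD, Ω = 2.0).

E100XX → F_EXX = 100 ksi.
t_e = 0.707 × 0.25 = 0.1767 in; A_we = 0.1767 × 24 = 4.242 in².
Directional factor: 1.0 + 0.5 sin^1.5(15°) = 1.066.
F_nw = 0.6 × 100 × 1.066 = 63.95 ksi.
R_n/Ω = (63.95 × 4.242) / 2.0 = 135.6 kips.

R_n/Ω ≈ 136 kips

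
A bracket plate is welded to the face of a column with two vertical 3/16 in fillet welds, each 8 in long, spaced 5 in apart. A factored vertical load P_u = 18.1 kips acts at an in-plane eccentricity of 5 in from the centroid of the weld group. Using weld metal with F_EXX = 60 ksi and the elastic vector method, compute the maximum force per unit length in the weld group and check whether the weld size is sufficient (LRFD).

f_max ≈ 3.06 kip/in; adequate

Total weld length L_w = 16 in. Treat welds as unit-width lines.
Polar moment about centroid: J = 2[d³/12 + d(b/2)²] = 2[8³/12 + 8×2.5²] = 185.3 in³.
Direct shear f_v = P/L_w = 18.1 / 16 = 1.131 kip/in (vertical).
Torsion M = P·e = 18.1 × 5 = 90.5 kip·in.
Critical point at (x, y) = (2.5, 4) from centroid. f_tx = M·y/J = 1.953 kip/in; f_ty = M·x/J = 1.221 kip/in.
Resultant f_max = √[f_tx² + (f_v + f_ty)²] = √[1.953² + (1.131 + 1.221)²] = 3.057 kip/in.
Capacity per unit length: φr_n = 0.75 × 0.6 × 60 × (0.707 × 0.1875) = 3.579 kip/in.
3.057 ≤ 3.579 → adequate.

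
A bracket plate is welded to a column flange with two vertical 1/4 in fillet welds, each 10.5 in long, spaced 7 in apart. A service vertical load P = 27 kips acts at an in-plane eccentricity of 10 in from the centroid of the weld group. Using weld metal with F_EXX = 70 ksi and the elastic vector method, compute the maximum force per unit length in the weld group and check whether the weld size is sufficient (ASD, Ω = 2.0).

Total weld length L_w = 21 in. Treat welds as unit-width lines.
Polar moment about centroid: J = 2[d³/12 + d(b/2)²] = 2[10.5³/12 + 10.5×3.5²] = 450.2 in³.
Direct shear f_v = P/L_w = 27 / 21 = 1.286 kip/in (vertical).
Torsion M = P·e = 27 × 10 = 270 kip·in.
Critical point at (x, y) = (3.5, 5.25) from centroid. f_tx = M·y/J = 3.149 kip/in; f_ty = M·x/J = 2.099 kip/in.
Resultant f_max = √[f_tx² + (f_v + f_ty)²] = √[3.149² + (1.286 + 2.099)²] = 4.623 kip/in.
Capacity per unit length: r_n/Ω = (1/2.0) × 0.6 × 70 × (0.707 × 0.25) = 3.712 kip/in.
4.623 > 3.712 → NOT adequate.

f_max ≈ 4.62 kip/in; NOT adequate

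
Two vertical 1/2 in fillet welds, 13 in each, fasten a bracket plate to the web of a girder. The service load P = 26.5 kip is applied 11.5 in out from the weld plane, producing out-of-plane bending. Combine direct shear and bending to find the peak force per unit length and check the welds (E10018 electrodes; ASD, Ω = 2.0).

E100XX → F_EXX = 100 ksi.
L_w = 2 × 13 = 26 in; section modulus (unit throat) S = 2 × L²/6 = 56.33 in².
Direct shear f_v = P/L_w = 26.5/26 = 1.019 kip/in.
Moment M = P × e = 26.5 × 11.5 = 304.75 kip·in; bending f_b = M/S = 5.41 kip/in.
f_max = √(f_v² + f_b²) = √(1.019² + 5.41²) = 5.505 kip/in.
r_n/Ω = (1/2.0) × 0.6 × 100 × (0.707 × 0.5) = 10.6 kip/in → adequate.

f_max ≈ 5.5 kip/in; adequate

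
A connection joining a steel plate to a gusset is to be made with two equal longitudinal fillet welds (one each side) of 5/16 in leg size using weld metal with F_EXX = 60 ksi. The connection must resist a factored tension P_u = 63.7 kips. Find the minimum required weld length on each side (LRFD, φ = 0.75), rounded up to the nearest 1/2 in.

L = 5.5 in on each side

Throat t_e = 0.707 × 0.3125 = 0.2209 in.
φr_n = 0.75 × 0.6 × 60 × 0.2209 = 5.965 kips/in.
L_req = P_u / φr_n = 63.7 / 5.965 = 10.68 in total.
Per side: 10.68 / 2 = 5.339 in.
Round up → use L = 5.5 in on each side.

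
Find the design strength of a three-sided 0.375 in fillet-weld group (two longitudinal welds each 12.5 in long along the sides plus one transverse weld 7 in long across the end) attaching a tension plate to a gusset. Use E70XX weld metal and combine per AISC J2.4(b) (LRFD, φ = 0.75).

E70XX → F_EXX = 70 ksi.
t_e = 0.707 × 0.375 = 0.2651 in.
R_nwl = 0.6 × 70 × 0.2651 × 25 = 278.4 kip (longitudinal, 2 welds).
R_nwt = 0.6 × 70 × 0.2651 × 7 = 77.95 kip (transverse, base value).
(i) R_nwl + R_nwt = 356.3 kip; (ii) 0.85 R_nwl + 1.5 R_nwt = 353.5 kip.
R_n = max = 356.3 kip [governs: (i)]; φR_n = 267.2 kip.

φR_n ≈ 267 kip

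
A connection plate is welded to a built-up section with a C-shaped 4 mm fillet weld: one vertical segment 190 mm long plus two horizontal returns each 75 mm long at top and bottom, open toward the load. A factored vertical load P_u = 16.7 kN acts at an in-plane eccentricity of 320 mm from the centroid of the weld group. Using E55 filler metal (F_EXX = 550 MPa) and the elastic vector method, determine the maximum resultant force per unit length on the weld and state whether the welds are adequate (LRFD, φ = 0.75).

f_max ≈ 311 N/mm; adequate

Total weld length L_w = 340 mm. Treat welds as unit-width lines.
Centroid: x̄ = 2×75×37.5 / 340 = 16.54 mm from the vertical weld.
Polar moment about centroid: J = I_x + I_y = [190³/12 + 2×75×95²] + [190×16.54² + 2(75³/12 + 75×20.96²)] = 2114000 mm³.
Direct shear f_v = P/L_w = 16.7×10³ / 340 = 49.12 N/mm (vertical).
Torsion M = P·e = 16.7×10³ × 320 = 5344000 N·mm.
Critical point at (x, y) = (58.46, 95) from centroid. f_tx = M·y/J = 240.2 N/mm; f_ty = M·x/J = 147.8 N/mm.
Resultant f_max = √[f_tx² + (f_v + f_ty)²] = √[240.2² + (49.12 + 147.8)²] = 310.6 N/mm.
Capacity per unit length: φr_n = 0.75 × 0.6 × 550 × (0.707 × 4) = 699.9 N/mm.
310.6 ≤ 699.9 → adequate.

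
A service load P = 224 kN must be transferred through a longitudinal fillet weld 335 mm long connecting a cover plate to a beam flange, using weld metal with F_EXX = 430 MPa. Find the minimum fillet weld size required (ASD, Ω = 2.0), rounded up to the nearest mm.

Total weld length L = 335 mm.
Required throat t_e = P × Ω / (0.6 F_EXX × L) = 224 × 2.0 / (0.6 × 430 × 335 × 10⁻³) = 5.183 mm.
Required leg w = t_e / 0.707 = 7.332 mm → use 8 mm.

w = 8 mm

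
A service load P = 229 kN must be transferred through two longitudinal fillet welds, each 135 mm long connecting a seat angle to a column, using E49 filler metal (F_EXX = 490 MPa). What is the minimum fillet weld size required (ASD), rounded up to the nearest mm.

w = 9 mm

Total weld length L = 270 mm.
Required throat t_e = P × Ω / (0.6 F_EXX × L) = 229 × 2.0 / (0.6 × 490 × 270 × 10⁻³) = 5.77 mm.
Required leg w = t_e / 0.707 = 8.161 mm → use 9 mm.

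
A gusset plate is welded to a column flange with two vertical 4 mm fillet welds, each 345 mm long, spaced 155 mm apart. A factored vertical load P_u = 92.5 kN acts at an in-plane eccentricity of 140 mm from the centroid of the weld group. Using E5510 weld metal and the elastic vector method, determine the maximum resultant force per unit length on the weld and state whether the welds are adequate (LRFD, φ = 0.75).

f_max ≈ 304 N/mm; adequate

E55XX → F_EXX = 550 MPa.
Total weld length L_w = 690 mm. Treat welds as unit-width lines.
Polar moment about centroid: J = 2[d³/12 + d(b/2)²] = 2[345³/12 + 345×77.5²] = 10990000 mm³.
Direct shear f_v = P/L_w = 92.5×10³ / 690 = 134.1 N/mm (vertical).
Torsion M = P·e = 92.5×10³ × 140 = 12950000 N·mm.
Critical point at (x, y) = (77.5, 172.5) from centroid. f_tx = M·y/J = 203.3 N/mm; f_ty = M·x/J = 91.34 N/mm.
Resultant f_max = √[f_tx² + (f_v + f_ty)²] = √[203.3² + (134.1 + 91.34)²] = 303.5 N/mm.
Capacity per unit length: φr_n = 0.75 × 0.6 × 550 × (0.707 × 4) = 699.9 N/mm.
303.5 ≤ 699.9 → adequate.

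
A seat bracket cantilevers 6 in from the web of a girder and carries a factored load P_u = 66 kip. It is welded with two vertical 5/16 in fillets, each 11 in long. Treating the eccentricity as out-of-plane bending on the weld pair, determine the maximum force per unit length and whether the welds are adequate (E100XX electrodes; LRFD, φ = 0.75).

f_max ≈ 10.3 kip/in; NOT adequate

E100XX → F_EXX = 100 ksi.
L_w = 2 × 11 = 22 in; section modulus (unit throat) S = 2 × L²/6 = 40.33 in².
Direct shear f_v = P/L_w = 66/22 = 3 kip/in.
Moment M = P × e = 66 × 6 = 396 kip·in; bending f_b = M/S = 9.818 kip/in.
f_max = √(f_v² + f_b²) = √(3² + 9.818²) = 10.27 kip/in.
φr_n = 0.75 × 0.6 × 100 × (0.707 × 0.3125) = 9.942 kip/in → NOT adequate.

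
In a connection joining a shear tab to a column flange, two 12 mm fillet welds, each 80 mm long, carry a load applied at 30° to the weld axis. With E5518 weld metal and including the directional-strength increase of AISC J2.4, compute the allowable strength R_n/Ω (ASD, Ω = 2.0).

R_n/Ω ≈ 264 kN

E55XX → F_EXX = 550 MPa.
t_e = 0.707 × 12 = 8.484 mm; A_we = 8.484 × 160 = 1357 mm².
Directional factor: 1.0 + 0.5 sin^1.5(30°) = 1.177.
F_nw = 0.6 × 550 × 1.177 = 388.3 MPa.
R_n/Ω = (388.3 × 1357) / 2.0 × 10⁻³ = 263.6 kN.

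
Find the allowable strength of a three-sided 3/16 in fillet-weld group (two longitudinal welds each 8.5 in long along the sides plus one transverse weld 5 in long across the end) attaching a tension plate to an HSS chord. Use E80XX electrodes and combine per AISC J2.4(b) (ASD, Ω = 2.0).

R_n/Ω ≈ 70 kip

E80XX → F_EXX = 80 ksi.
t_e = 0.707 × 0.1875 = 0.1326 in.
R_nwl = 0.6 × 80 × 0.1326 × 17 = 108.2 kip (longitudinal, 2 welds).
R_nwt = 0.6 × 80 × 0.1326 × 5 = 31.81 kip (transverse, base value).
(i) R_nwl + R_nwt = 140 kip; (ii) 0.85 R_nwl + 1.5 R_nwt = 139.7 kip.
R_n = max = 140 kip [governs: (i)]; R_n/Ω = 69.99 kip.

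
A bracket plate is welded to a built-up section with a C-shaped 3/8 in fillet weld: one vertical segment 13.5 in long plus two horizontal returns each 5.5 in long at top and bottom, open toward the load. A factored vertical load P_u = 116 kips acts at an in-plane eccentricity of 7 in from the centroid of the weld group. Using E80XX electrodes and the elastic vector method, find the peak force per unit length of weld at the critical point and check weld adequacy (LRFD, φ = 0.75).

E80XX → F_EXX = 80 ksi.
Total weld length L_w = 24.5 in. Treat welds as unit-width lines.
Centroid: x̄ = 2×5.5×2.75 / 24.5 = 1.235 in from the vertical weld.
Polar moment about centroid: J = I_x + I_y = [13.5³/12 + 2×5.5×6.75²] + [13.5×1.235² + 2(5.5³/12 + 5.5×1.515²)] = 779.8 in³.
Direct shear f_v = P/L_w = 116 / 24.5 = 4.735 kip/in (vertical).
Torsion M = P·e = 116 × 7 = 812 kip·in.
Critical point at (x, y) = (4.265, 6.75) from centroid. f_tx = M·y/J = 7.029 kip/in; f_ty = M·x/J = 4.442 kip/in.
Resultant f_max = √[f_tx² + (f_v + f_ty)²] = √[7.029² + (4.735 + 4.442)²] = 11.56 kip/in.
Capacity per unit length: φr_n = 0.75 × 0.6 × 80 × (0.707 × 0.375) = 9.544 kip/in.
11.56 > 9.544 → NOT adequate.

f_max ≈ 11.6 kip/in; NOT adequate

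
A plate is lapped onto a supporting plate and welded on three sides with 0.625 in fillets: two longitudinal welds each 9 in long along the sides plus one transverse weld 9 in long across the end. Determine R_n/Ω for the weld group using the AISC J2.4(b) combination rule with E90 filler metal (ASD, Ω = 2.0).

E90XX → F_EXX = 90 ksi.
t_e = 0.707 × 0.625 = 0.4419 in.
R_nwl = 0.6 × 90 × 0.4419 × 18 = 429.5 kip (longitudinal, 2 welds).
R_nwt = 0.6 × 90 × 0.4419 × 9 = 214.8 kip (transverse, base value).
(i) R_nwl + R_nwt = 644.3 kip; (ii) 0.85 R_nwl + 1.5 R_nwt = 687.2 kip.
R_n = max = 687.2 kip [governs: (ii)]; R_n/Ω = 343.6 kip.

R_n/Ω ≈ 344 kip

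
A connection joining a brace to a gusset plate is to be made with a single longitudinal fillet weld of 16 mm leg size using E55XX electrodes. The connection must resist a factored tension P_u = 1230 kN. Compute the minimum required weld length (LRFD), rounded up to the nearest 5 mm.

E55XX → F_EXX = 550 MPa.
Throat t_e = 0.707 × 16 = 11.31 mm.
φr_n = 0.75 × 0.6 × 550 × 11.31 × 10⁻³ = 2.8 kN/mm.
L_req = P_u / φr_n = 1230 / 2.8 = 439.3 mm total.
Round up → use L = 440 mm.

L = 440 mm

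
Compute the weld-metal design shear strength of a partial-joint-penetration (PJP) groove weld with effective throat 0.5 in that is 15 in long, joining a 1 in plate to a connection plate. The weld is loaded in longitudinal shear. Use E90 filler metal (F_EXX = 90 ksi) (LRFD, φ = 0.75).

φR_n ≈ 304 kip

Effective throat (given) t_e = 0.5 in.
A_we = 0.5 × 15 = 7.5 in².
F_nw = 0.6 F_EXX = 54 ksi.
φR_n = 0.75 × 54 × 7.5 = 303.8 kip.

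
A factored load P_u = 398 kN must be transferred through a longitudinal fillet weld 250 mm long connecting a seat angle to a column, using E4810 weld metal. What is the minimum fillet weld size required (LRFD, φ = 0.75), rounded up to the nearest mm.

E48XX → F_EXX = 480 MPa.
Total weld length L = 250 mm.
Required throat t_e = P_u / (φ × 0.6 F_EXX × L) = 398 / (0.75 × 0.6 × 480 × 250 × 10⁻³) = 7.37 mm.
Required leg w = t_e / 0.707 = 10.42 mm → use 11 mm.

w = 11 mm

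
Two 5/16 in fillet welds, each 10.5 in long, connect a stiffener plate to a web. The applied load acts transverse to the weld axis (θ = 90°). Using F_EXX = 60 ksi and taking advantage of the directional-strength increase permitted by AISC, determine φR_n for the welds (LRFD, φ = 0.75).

t_e = 0.707 × 0.3125 = 0.2209 in; A_we = 0.2209 × 21 = 4.64 in².
Directional factor: 1.0 + 0.5 sin^1.5(90°) = 1.5.
F_nw = 0.6 × 60 × 1.5 = 54 ksi.
φR_n = 0.75 × 54 × 4.64 = 187.9 kip.

φR_n ≈ 188 kip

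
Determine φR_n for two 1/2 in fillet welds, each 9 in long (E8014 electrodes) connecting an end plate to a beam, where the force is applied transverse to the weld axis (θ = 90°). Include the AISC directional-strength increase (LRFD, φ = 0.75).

E80XX → F_EXX = 80 ksi.
t_e = 0.707 × 0.5 = 0.3535 in; A_we = 0.3535 × 18 = 6.363 in².
Directional factor: 1.0 + 0.5 sin^1.5(90°) = 1.5.
F_nw = 0.6 × 80 × 1.5 = 72 ksi.
φR_n = 0.75 × 72 × 6.363 = 343.6 kip.

φR_n ≈ 344 kip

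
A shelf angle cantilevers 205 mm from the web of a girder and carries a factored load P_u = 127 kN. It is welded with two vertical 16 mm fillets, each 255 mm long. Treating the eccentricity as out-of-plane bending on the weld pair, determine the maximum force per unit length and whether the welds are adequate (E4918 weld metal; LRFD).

f_max ≈ 1230 N/mm; adequate

E49XX → F_EXX = 490 MPa.
L_w = 2 × 255 = 510 mm; section modulus (unit throat) S = 2 × L²/6 = 21680 mm².
Direct shear f_v = P/L_w = 127×10³/510 = 249 N/mm.
Moment M = P × e = 127×10³ × 205 = 26035000 N·mm; bending f_b = M/S = 1201 N/mm.
f_max = √(f_v² + f_b²) = √(249² + 1201²) = 1227 N/mm.
φr_n = 0.75 × 0.6 × 490 × (0.707 × 16) = 2494 N/mm → adequate.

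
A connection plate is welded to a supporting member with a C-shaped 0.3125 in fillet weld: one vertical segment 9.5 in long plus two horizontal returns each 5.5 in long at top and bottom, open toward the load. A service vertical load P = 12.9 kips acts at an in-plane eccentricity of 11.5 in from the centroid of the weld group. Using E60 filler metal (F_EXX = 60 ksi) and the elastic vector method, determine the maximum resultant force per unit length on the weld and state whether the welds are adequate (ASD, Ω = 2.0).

Total weld length L_w = 20.5 in. Treat welds as unit-width lines.
Centroid: x̄ = 2×5.5×2.75 / 20.5 = 1.476 in from the vertical weld.
Polar moment about centroid: J = I_x + I_y = [9.5³/12 + 2×5.5×4.75²] + [9.5×1.476² + 2(5.5³/12 + 5.5×1.274²)] = 385.9 in³.
Direct shear f_v = P/L_w = 12.9 / 20.5 = 0.6293 kip/in (vertical).
Torsion M = P·e = 12.9 × 11.5 = 148.35 kip·in.
Critical point at (x, y) = (4.024, 4.75) from centroid. f_tx = M·y/J = 1.826 kip/in; f_ty = M·x/J = 1.547 kip/in.
Resultant f_max = √[f_tx² + (f_v + f_ty)²] = √[1.826² + (0.6293 + 1.547)²] = 2.841 kip/in.
Capacity per unit length: r_n/Ω = (1/2.0) × 0.6 × 60 × (0.707 × 0.3125) = 3.977 kip/in.
2.841 ≤ 3.977 → adequate.

f_max ≈ 2.84 kip/in; adequate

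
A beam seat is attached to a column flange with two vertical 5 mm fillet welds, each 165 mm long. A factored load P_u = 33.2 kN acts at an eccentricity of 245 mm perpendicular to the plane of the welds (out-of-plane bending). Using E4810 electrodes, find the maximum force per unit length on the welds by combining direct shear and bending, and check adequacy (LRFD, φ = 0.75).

E48XX → F_EXX = 480 MPa.
L_w = 2 × 165 = 330 mm; section modulus (unit throat) S = 2 × L²/6 = 9075 mm².
Direct shear f_v = P/L_w = 33.2×10³/330 = 100.6 N/mm.
Moment M = P × e = 33.2×10³ × 245 = 8134000 N·mm; bending f_b = M/S = 896.3 N/mm.
f_max = √(f_v² + f_b²) = √(100.6² + 896.3²) = 901.9 N/mm.
φr_n = 0.75 × 0.6 × 480 × (0.707 × 5) = 763.6 N/mm → NOT adequate.

f_max ≈ 902 N/mm; NOT adequate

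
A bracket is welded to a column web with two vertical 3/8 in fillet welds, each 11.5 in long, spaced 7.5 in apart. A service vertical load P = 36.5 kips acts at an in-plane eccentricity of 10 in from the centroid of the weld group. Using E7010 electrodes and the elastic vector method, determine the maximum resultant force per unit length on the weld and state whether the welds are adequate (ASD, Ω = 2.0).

f_max ≈ 5.38 kip/in; adequate

E70XX → F_EXX = 70 ksi.
Total weld length L_w = 23 in. Treat welds as unit-width lines.
Polar moment about centroid: J = 2[d³/12 + d(b/2)²] = 2[11.5³/12 + 11.5×3.75²] = 576.9 in³.
Direct shear f_v = P/L_w = 36.5 / 23 = 1.587 kip/in (vertical).
Torsion M = P·e = 36.5 × 10 = 365 kip·in.
Critical point at (x, y) = (3.75, 5.75) from centroid. f_tx = M·y/J = 3.638 kip/in; f_ty = M·x/J = 2.373 kip/in.
Resultant f_max = √[f_tx² + (f_v + f_ty)²] = √[3.638² + (1.587 + 2.373)²] = 5.377 kip/in.
Capacity per unit length: r_n/Ω = (1/2.0) × 0.6 × 70 × (0.707 × 0.375) = 5.568 kip/in.
5.377 ≤ 5.568 → adequate.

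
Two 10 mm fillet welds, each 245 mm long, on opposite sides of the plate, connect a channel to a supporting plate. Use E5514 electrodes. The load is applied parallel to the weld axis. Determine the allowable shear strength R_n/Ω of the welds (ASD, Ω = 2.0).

E55XX → F_EXX = 550 MPa.
Effective throat t_e = 0.707 × 10 = 7.07 mm.
Total length L = 490 mm; A_we = 7.07 × 490 = 3464 mm².
F_nw = 0.6 F_EXX = 0.6 × 550 = 330 MPa.
R_n = 330 × 3464 × 10⁻³ = 1143 kN; R_n/Ω = 1143/2.0 = 571.6 kN.

R_n/Ω ≈ 572 kN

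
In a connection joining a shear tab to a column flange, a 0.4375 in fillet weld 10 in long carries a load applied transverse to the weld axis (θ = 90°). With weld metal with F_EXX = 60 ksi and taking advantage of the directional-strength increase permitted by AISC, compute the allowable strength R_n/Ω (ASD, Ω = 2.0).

t_e = 0.707 × 0.4375 = 0.3093 in; A_we = 0.3093 × 10 = 3.093 in².
Directional factor: 1.0 + 0.5 sin^1.5(90°) = 1.5.
F_nw = 0.6 × 60 × 1.5 = 54 ksi.
R_n/Ω = (54 × 3.093) / 2.0 = 83.51 kip.

R_n/Ω ≈ 83.5 kip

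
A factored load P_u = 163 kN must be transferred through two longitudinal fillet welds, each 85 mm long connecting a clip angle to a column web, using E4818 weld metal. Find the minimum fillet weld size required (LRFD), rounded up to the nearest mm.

E48XX → F_EXX = 480 MPa.
Total weld length L = 170 mm.
Required throat t_e = P_u / (φ × 0.6 F_EXX × L) = 163 / (0.75 × 0.6 × 480 × 170 × 10⁻³) = 4.439 mm.
Required leg w = t_e / 0.707 = 6.279 mm → use 7 mm.

w = 7 mm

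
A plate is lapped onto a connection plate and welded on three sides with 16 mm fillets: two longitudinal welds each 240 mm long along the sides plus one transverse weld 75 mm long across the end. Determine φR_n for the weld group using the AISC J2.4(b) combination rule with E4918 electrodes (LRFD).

E49XX → F_EXX = 490 MPa.
t_e = 0.707 × 16 = 11.31 mm.
R_nwl = 0.6 × 490 × 11.31 × 480 × 10⁻³ = 1596 kN (longitudinal, 2 welds).
R_nwt = 0.6 × 490 × 11.31 × 75 × 10⁻³ = 249.4 kN (transverse, base value).
(i) R_nwl + R_nwt = 1846 kN; (ii) 0.85 R_nwl + 1.5 R_nwt = 1731 kN.
R_n = max = 1846 kN [governs: (i)]; φR_n = 1384 kN.

φR_n ≈ 1380 kN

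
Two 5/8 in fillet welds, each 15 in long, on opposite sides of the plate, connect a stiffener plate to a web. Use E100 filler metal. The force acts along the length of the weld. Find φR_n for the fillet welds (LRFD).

E100XX → F_EXX = 100 ksi.
Effective throat t_e = 0.707 × 0.625 = 0.4419 in.
Total length L = 30 in; A_we = 0.4419 × 30 = 13.26 in².
F_nw = 0.6 F_EXX = 0.6 × 100 = 60 ksi.
φR_n = 0.75 × 60 × 13.26 = 596.5 kip.

φR_n ≈ 597 kip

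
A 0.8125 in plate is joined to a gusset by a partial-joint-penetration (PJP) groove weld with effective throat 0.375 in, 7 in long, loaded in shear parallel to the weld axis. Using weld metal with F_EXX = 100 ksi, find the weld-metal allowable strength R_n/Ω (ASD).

R_n/Ω ≈ 78.8 kips

Effective throat (given) t_e = 0.375 in.
A_we = 0.375 × 7 = 2.625 in².
F_nw = 0.6 F_EXX = 60 ksi.
R_n/Ω = (60 × 2.625) / 2.0 = 78.75 kips.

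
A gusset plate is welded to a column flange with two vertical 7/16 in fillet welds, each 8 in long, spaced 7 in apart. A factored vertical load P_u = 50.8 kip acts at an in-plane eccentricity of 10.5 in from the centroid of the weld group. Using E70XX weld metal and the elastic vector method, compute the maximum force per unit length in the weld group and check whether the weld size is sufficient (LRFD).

f_max ≈ 12.4 kip/in; NOT adequate

E70XX → F_EXX = 70 ksi.
Total weld length L_w = 16 in. Treat welds as unit-width lines.
Polar moment about centroid: J = 2[d³/12 + d(b/2)²] = 2[8³/12 + 8×3.5²] = 281.3 in³.
Direct shear f_v = P/L_w = 50.8 / 16 = 3.175 kip/in (vertical).
Torsion M = P·e = 50.8 × 10.5 = 533.4 kip·in.
Critical point at (x, y) = (3.5, 4) from centroid. f_tx = M·y/J = 7.584 kip/in; f_ty = M·x/J = 6.636 kip/in.
Resultant f_max = √[f_tx² + (f_v + f_ty)²] = √[7.584² + (3.175 + 6.636)²] = 12.4 kip/in.
Capacity per unit length: φr_n = 0.75 × 0.6 × 70 × (0.707 × 0.4375) = 9.743 kip/in.
12.4 > 9.743 → NOT adequate.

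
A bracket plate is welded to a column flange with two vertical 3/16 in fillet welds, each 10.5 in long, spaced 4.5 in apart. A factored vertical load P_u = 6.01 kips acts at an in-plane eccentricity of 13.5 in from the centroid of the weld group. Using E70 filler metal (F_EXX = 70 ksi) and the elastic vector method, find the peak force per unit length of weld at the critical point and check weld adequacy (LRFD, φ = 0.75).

f_max ≈ 1.68 kip/in; adequate

Total weld length L_w = 21 in. Treat welds as unit-width lines.
Polar moment about centroid: J = 2[d³/12 + d(b/2)²] = 2[10.5³/12 + 10.5×2.25²] = 299.2 in³.
Direct shear f_v = P/L_w = 6.01 / 21 = 0.2862 kip/in (vertical).
Torsion M = P·e = 6.01 × 13.5 = 81.135 kip·in.
Critical point at (x, y) = (2.25, 5.25) from centroid. f_tx = M·y/J = 1.423 kip/in; f_ty = M·x/J = 0.61 kip/in.
Resultant f_max = √[f_tx² + (f_v + f_ty)²] = √[1.423² + (0.2862 + 0.61)²] = 1.682 kip/in.
Capacity per unit length: φr_n = 0.75 × 0.6 × 70 × (0.707 × 0.1875) = 4.176 kip/in.
1.682 ≤ 4.176 → adequate.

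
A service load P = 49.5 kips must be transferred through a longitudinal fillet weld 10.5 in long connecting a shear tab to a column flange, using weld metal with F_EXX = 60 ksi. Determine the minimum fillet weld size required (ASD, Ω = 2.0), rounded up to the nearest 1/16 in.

Total weld length L = 10.5 in.
Required throat t_e = P × Ω / (0.6 F_EXX × L) = 49.5 × 2.0 / (0.6 × 60 × 10.5) = 0.2619 in.
Required leg w = t_e / 0.707 = 0.3704 in → use 3/8 in.

w = 3/8 in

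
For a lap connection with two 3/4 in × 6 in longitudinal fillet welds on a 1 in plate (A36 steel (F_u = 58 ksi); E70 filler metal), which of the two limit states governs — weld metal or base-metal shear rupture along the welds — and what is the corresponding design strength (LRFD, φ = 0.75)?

φR_n ≈ 200 kips (weld metal governs)

E70XX → F_EXX = 70 ksi.
t_e = 0.707 × 0.75 = 0.5302 in; L = 12 in.
Weld metal: φR_n = 0.75 × 0.6 × 70 × 0.5302 × 12 = 200.4 kips.
Base metal (shear rupture): φR_n = 0.75 × 0.6 × 58 × 1 × 12 = 313.2 kips.
Governing: weld metal.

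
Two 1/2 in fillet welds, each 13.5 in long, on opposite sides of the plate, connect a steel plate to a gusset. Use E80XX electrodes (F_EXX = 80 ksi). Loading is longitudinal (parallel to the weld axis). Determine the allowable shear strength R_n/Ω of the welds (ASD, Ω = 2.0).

R_n/Ω ≈ 229 kip

Effective throat t_e = 0.707 × 0.5 = 0.3535 in.
Total length L = 27 in; A_we = 0.3535 × 27 = 9.544 in².
F_nw = 0.6 F_EXX = 0.6 × 80 = 48 ksi.
R_n = 48 × 9.544 = 458.1 kip; R_n/Ω = 458.1/2.0 = 229.1 kip.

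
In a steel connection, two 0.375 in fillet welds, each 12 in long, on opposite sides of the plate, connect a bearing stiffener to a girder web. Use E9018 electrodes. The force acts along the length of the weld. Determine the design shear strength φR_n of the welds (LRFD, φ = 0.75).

φR_n ≈ 258 kip

E90XX → F_EXX = 90 ksi.
Effective throat t_e = 0.707 × 0.375 = 0.2651 in.
Total length L = 24 in; A_we = 0.2651 × 24 = 6.363 in².
F_nw = 0.6 F_EXX = 0.6 × 90 = 54 ksi.
φR_n = 0.75 × 54 × 6.363 = 257.7 kip.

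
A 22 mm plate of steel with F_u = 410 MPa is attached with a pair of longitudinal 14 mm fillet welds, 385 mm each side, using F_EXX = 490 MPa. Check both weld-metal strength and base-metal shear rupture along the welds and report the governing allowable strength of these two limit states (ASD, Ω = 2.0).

R_n/Ω ≈ 1120 kN (weld metal governs)

t_e = 0.707 × 14 = 9.898 mm; L = 770 mm.
Weld metal: R_n/Ω = (1/2.0) × 0.6 × 490 × 9.898 × 770 × 10⁻³ = 1120 kN.
Base metal (shear rupture): R_n/Ω = (1/2.0) × 0.6 × 410 × 22 × 770 × 10⁻³ = 2084 kN.
Governing: weld metal.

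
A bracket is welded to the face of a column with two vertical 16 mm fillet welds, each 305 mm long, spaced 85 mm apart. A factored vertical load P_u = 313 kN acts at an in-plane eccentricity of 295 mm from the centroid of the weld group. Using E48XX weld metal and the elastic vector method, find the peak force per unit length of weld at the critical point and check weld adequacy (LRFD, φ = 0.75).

f_max ≈ 2690 N/mm; NOT adequate

E48XX → F_EXX = 480 MPa.
Total weld length L_w = 610 mm. Treat welds as unit-width lines.
Polar moment about centroid: J = 2[d³/12 + d(b/2)²] = 2[305³/12 + 305×42.5²] = 5831000 mm³.
Direct shear f_v = P/L_w = 313×10³ / 610 = 513.1 N/mm (vertical).
Torsion M = P·e = 313×10³ × 295 = 92335000 N·mm.
Critical point at (x, y) = (42.5, 152.5) from centroid. f_tx = M·y/J = 2415 N/mm; f_ty = M·x/J = 673 N/mm.
Resultant f_max = √[f_tx² + (f_v + f_ty)²] = √[2415² + (513.1 + 673)²] = 2691 N/mm.
Capacity per unit length: φr_n = 0.75 × 0.6 × 480 × (0.707 × 16) = 2443 N/mm.
2691 > 2443 → NOT adequate.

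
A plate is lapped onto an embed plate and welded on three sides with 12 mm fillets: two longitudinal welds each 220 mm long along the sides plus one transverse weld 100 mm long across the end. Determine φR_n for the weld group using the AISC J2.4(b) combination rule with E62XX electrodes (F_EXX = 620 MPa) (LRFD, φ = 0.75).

t_e = 0.707 × 12 = 8.484 mm.
R_nwl = 0.6 × 620 × 8.484 × 440 × 10⁻³ = 1389 kN (longitudinal, 2 welds).
R_nwt = 0.6 × 620 × 8.484 × 100 × 10⁻³ = 315.6 kN (transverse, base value).
(i) R_nwl + R_nwt = 1704 kN; (ii) 0.85 R_nwl + 1.5 R_nwt = 1654 kN.
R_n = max = 1704 kN [governs: (i)]; φR_n = 1278 kN.

φR_n ≈ 1280 kN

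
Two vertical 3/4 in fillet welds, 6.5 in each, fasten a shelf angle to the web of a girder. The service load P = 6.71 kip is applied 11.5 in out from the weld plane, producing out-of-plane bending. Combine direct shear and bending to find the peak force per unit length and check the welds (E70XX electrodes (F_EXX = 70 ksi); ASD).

f_max ≈ 5.5 kip/in; adequate

L_w = 2 × 6.5 = 13 in; section modulus (unit throat) S = 2 × L²/6 = 14.08 in².
Direct shear f_v = P/L_w = 6.71/13 = 0.5162 kip/in.
Moment M = P × e = 6.71 × 11.5 = 77.165 kip·in; bending f_b = M/S = 5.479 kip/in.
f_max = √(f_v² + f_b²) = √(0.5162² + 5.479²) = 5.503 kip/in.
r_n/Ω = (1/2.0) × 0.6 × 70 × (0.707 × 0.75) = 11.14 kip/in → adequate.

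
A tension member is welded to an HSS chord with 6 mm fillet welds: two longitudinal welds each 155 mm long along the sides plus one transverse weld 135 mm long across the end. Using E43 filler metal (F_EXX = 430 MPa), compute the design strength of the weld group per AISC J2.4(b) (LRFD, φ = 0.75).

φR_n ≈ 383 kN

t_e = 0.707 × 6 = 4.242 mm.
R_nwl = 0.6 × 430 × 4.242 × 310 × 10⁻³ = 339.3 kN (longitudinal, 2 welds).
R_nwt = 0.6 × 430 × 4.242 × 135 × 10⁻³ = 147.7 kN (transverse, base value).
(i) R_nwl + R_nwt = 487 kN; (ii) 0.85 R_nwl + 1.5 R_nwt = 510 kN.
R_n = max = 510 kN [governs: (ii)]; φR_n = 382.5 kN.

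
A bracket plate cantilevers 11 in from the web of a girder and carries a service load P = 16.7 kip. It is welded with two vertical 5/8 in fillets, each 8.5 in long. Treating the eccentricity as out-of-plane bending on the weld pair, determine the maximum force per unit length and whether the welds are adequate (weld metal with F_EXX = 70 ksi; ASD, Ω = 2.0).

f_max ≈ 7.69 kip/in; adequate

L_w = 2 × 8.5 = 17 in; section modulus (unit throat) S = 2 × L²/6 = 24.08 in².
Direct shear f_v = P/L_w = 16.7/17 = 0.9824 kip/in.
Moment M = P × e = 16.7 × 11 = 183.7 kip·in; bending f_b = M/S = 7.628 kip/in.
f_max = √(f_v² + f_b²) = √(0.9824² + 7.628²) = 7.691 kip/in.
r_n/Ω = (1/2.0) × 0.6 × 70 × (0.707 × 0.625) = 9.279 kip/in → adequate.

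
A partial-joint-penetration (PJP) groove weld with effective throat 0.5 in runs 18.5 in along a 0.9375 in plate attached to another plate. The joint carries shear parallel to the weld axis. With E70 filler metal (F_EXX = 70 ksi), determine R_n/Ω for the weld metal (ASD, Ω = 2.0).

R_n/Ω ≈ 194 kip

Effective throat (given) t_e = 0.5 in.
A_we = 0.5 × 18.5 = 9.25 in².
F_nw = 0.6 F_EXX = 42 ksi.
R_n/Ω = (42 × 9.25) / 2.0 = 194.2 kip.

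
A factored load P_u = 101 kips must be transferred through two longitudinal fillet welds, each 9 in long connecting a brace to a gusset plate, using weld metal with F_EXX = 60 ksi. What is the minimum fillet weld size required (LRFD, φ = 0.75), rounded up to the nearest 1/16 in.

Total weld length L = 18 in.
Required throat t_e = P_u / (φ × 0.6 F_EXX × L) = 101 / (0.75 × 0.6 × 60 × 18) = 0.2078 in.
Required leg w = t_e / 0.707 = 0.2939 in → use 5/16 in.

w = 5/16 in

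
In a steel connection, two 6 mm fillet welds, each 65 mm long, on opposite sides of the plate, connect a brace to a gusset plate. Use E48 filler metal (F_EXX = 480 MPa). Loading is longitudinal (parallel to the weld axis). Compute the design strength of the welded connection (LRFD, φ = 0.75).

φR_n ≈ 119 kN

Effective throat t_e = 0.707 × 6 = 4.242 mm.
Total length L = 130 mm; A_we = 4.242 × 130 = 551.5 mm².
F_nw = 0.6 F_EXX = 0.6 × 480 = 288 MPa.
φR_n = 0.75 × 288 × 551.5 × 10⁻³ = 119.1 kN.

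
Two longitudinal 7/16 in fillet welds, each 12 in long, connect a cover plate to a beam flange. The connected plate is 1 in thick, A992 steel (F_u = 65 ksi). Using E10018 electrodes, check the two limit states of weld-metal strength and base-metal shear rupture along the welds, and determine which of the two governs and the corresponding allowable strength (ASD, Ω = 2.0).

E100XX → F_EXX = 100 ksi.
t_e = 0.707 × 0.4375 = 0.3093 in; L = 24 in.
Weld metal: R_n/Ω = (1/2.0) × 0.6 × 100 × 0.3093 × 24 = 222.7 kips.
Base metal (shear rupture): R_n/Ω = (1/2.0) × 0.6 × 65 × 1 × 24 = 468 kips.
Governing: weld metal.

R_n/Ω ≈ 223 kips (weld metal governs)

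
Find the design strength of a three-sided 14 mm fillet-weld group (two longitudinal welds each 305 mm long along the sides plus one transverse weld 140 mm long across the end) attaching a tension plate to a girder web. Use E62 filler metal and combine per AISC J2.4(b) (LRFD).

E62XX → F_EXX = 620 MPa.
t_e = 0.707 × 14 = 9.898 mm.
R_nwl = 0.6 × 620 × 9.898 × 610 × 10⁻³ = 2246 kN (longitudinal, 2 welds).
R_nwt = 0.6 × 620 × 9.898 × 140 × 10⁻³ = 515.5 kN (transverse, base value).
(i) R_nwl + R_nwt = 2762 kN; (ii) 0.85 R_nwl + 1.5 R_nwt = 2682 kN.
R_n = max = 2762 kN [governs: (i)]; φR_n = 2071 kN.

φR_n ≈ 2070 kN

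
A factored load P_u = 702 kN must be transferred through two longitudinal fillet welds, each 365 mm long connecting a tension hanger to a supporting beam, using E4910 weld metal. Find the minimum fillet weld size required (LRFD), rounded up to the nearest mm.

E49XX → F_EXX = 490 MPa.
Total weld length L = 730 mm.
Required throat t_e = P_u / (φ × 0.6 F_EXX × L) = 702 / (0.75 × 0.6 × 490 × 730 × 10⁻³) = 4.361 mm.
Required leg w = t_e / 0.707 = 6.169 mm → use 7 mm.

w = 7 mm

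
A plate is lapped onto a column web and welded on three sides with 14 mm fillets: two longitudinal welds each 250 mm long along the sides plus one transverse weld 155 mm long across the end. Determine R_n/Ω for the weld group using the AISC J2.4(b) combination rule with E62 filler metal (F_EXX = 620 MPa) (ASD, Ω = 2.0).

R_n/Ω ≈ 1210 kN

t_e = 0.707 × 14 = 9.898 mm.
R_nwl = 0.6 × 620 × 9.898 × 500 × 10⁻³ = 1841 kN (longitudinal, 2 welds).
R_nwt = 0.6 × 620 × 9.898 × 155 × 10⁻³ = 570.7 kN (transverse, base value).
(i) R_nwl + R_nwt = 2412 kN; (ii) 0.85 R_nwl + 1.5 R_nwt = 2421 kN.
R_n = max = 2421 kN [governs: (ii)]; R_n/Ω = 1210 kN.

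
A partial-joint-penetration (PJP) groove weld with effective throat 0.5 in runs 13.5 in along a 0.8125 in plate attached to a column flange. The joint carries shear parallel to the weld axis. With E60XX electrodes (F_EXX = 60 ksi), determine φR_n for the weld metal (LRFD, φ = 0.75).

φR_n ≈ 182 kips

Effective throat (given) t_e = 0.5 in.
A_we = 0.5 × 13.5 = 6.75 in².
F_nw = 0.6 F_EXX = 36 ksi.
φR_n = 0.75 × 36 × 6.75 = 182.2 kips.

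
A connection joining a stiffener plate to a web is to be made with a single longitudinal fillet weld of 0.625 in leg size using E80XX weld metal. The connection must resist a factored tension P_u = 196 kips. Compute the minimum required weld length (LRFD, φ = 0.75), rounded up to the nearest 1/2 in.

L = 12.5 in

E80XX → F_EXX = 80 ksi.
Throat t_e = 0.707 × 0.625 = 0.4419 in.
φr_n = 0.75 × 0.6 × 80 × 0.4419 = 15.91 kips/in.
L_req = P_u / φr_n = 196 / 15.91 = 12.32 in total.
Round up → use L = 12.5 in.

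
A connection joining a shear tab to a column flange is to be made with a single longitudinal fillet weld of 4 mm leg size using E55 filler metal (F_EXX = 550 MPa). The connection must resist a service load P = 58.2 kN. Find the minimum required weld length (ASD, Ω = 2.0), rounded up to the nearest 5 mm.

L = 125 mm

Throat t_e = 0.707 × 4 = 2.828 mm.
r_n/Ω = (0.6 × 550 × 2.828) / 2.0 = 466.6 N/mm = 0.4666 kN/mm.
L_req = P / (r_n/Ω) = 58.2 / 0.4666 = 124.7 mm total.
Round up → use L = 125 mm.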